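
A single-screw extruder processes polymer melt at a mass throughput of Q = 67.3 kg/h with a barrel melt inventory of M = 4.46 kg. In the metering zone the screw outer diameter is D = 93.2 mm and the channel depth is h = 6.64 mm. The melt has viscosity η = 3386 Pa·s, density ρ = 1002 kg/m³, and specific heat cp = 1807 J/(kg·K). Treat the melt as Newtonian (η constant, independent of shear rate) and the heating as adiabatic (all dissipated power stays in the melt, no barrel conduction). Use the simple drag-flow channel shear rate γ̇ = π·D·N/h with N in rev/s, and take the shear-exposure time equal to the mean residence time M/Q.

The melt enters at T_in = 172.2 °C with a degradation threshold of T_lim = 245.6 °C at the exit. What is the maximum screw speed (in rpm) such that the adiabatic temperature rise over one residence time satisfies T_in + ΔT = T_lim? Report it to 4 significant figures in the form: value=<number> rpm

Convert throughput: Q = 67.3 kg/h = 67.3/3600 = 0.0186944 kg/s
Mean residence time: t_res = M/Q_s = 4.46 kg / 0.0186944 kg/s = 238.574 s
Geometry in SI: D = 93.2 mm → 0.0932 m, h = 6.64 mm → 0.00664 m
Allowable rise: ΔT_a = T_lim − T_in = 245.6 − 172.2 = 73.4 K
γ̇_max² = ΔT_a·ρ·cp / (η·t_res) = [73.4 × 1002 × 1807] / [3386 × 238.574] = 164.518 s⁻²
γ̇_max = √164.518 = 12.8264 s⁻¹
N_max = γ̇_max h / (πD) = 12.8264·0.00664/(π·0.0932) = 0.290877 rev/s → ×60 = 17.4526 rpm

value=17.45 rpm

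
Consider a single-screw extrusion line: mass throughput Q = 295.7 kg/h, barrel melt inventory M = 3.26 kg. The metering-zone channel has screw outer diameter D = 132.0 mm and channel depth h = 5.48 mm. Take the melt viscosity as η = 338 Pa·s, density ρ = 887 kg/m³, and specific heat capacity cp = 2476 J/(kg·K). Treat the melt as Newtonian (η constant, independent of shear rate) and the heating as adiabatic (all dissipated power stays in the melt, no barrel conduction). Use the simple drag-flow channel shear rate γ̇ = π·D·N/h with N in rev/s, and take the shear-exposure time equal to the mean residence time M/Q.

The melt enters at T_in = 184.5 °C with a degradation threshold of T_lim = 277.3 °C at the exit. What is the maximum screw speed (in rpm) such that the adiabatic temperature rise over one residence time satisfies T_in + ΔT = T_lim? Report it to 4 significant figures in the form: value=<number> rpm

Q_s = Q / 3600 = 295.7 / 3600 = 0.0821389 kg/s
t_res = M / Q_s = 3.26 ÷ 0.0821389 = 39.6889 s
Geometry in SI: D = 132.0 mm → 0.132 m, h = 5.48 mm → 0.00548 m
ΔT_a = T_lim − T_in = 277.3 °C − 184.5 °C = 92.8 K
γ̇_max² = ΔT_a·ρ·cp / (η·t_res) = [92.8 × 887 × 2476] / [338 × 39.6889] = 15192.8 s⁻²
Take the square root: γ̇_max = √(15192.8) = 123.259 s⁻¹
N_max = γ̇_max·h / (π·D) = 123.259 · 0.00548 / (π · 0.132) = 1.62883 rev/s = 97.7297 rpm

value=97.73 rpm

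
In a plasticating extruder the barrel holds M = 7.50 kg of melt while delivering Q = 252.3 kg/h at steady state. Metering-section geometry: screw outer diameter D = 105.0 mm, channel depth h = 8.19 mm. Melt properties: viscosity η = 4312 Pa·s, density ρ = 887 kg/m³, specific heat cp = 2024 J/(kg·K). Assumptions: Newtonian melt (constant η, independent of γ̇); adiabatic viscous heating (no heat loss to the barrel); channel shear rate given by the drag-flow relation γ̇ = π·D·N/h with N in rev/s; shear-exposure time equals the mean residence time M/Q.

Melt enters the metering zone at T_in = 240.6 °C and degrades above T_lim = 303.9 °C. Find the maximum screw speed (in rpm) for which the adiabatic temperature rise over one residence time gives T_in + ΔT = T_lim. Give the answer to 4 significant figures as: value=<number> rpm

Convert throughput: Q = 252.3 kg/h = 252.3/3600 = 0.0700833 kg/s
Mean residence time: t_res = M/Q_s = 7.50 kg / 0.0700833 kg/s = 107.015 s
Geometry in SI: D = 105.0 mm → 0.105 m, h = 8.19 mm → 0.00819 m
Allowable rise: ΔT_a = T_lim − T_in = 303.9 − 240.6 = 63.3 K
γ̇_max² = ΔT_a·ρ·cp / (η·t_res) = [63.3 × 887 × 2024] / [4312 × 107.015] = 246.271 s⁻²
γ̇_max = √246.271 = 15.693 s⁻¹
N_max = γ̇_max h / (πD) = 15.693·0.00819/(π·0.105) = 0.389629 rev/s → ×60 = 23.3777 rpm

value=23.38 rpm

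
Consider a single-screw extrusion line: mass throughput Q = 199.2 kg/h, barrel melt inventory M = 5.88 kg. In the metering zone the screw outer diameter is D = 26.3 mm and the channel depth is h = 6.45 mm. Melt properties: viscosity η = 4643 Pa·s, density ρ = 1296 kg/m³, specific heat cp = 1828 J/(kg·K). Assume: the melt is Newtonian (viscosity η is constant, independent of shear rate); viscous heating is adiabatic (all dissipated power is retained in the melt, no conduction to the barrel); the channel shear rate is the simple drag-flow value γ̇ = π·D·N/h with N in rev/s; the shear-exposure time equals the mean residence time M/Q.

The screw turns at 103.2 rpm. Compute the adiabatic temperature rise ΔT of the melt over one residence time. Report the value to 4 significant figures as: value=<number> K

value=101.1 K

Throughput in SI: Q_s = 199.2 kg/h ÷ 3600 s/h = 0.0553333 kg/s
t_res = M / Q_s = 5.88 / 0.0553333 = 106.265 s
D = 26.3 mm = 0.0263 m;  h = 6.45 mm = 0.00645 m;  N = 103.2 rpm / 60 = 1.72 rev/s
γ̇ = π·D·N / h = π · 0.0263 · 1.72 / 0.00645 = 22.033 s⁻¹
Adiabatic rise: ΔT = η γ̇² t_res / (ρ cp) = 4643·(22.033)²·106.265 / (1296·1828) = 101.101 K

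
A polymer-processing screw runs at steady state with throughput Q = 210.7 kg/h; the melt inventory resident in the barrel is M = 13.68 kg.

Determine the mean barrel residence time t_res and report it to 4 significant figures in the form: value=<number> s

value=233.7 s

Convert throughput: Q = 210.7 kg/h = 210.7/3600 = 0.0585278 kg/s
t_res = M / Q_s = 13.68 ÷ 0.0585278 = 233.735 s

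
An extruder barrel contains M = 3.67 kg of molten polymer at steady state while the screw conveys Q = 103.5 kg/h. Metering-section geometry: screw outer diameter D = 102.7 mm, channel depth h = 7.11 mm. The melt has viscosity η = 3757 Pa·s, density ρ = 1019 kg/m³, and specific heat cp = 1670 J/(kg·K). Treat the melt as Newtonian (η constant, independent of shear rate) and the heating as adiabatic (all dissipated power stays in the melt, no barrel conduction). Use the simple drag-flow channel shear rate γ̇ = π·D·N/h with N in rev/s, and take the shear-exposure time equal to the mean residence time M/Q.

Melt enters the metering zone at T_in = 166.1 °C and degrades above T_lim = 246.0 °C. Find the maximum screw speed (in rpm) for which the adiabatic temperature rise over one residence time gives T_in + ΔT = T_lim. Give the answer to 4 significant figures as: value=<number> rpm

Q_s = Q / 3600 = 103.5 / 3600 = 0.02875 kg/s
Mean residence time: t_res = M/Q_s = 3.67 kg / 0.02875 kg/s = 127.652 s
Convert to metres: D = 0.1027 m, h = 0.00711 m
Allowable rise: ΔT_a = T_lim − T_in = 246.0 − 166.1 = 79.9 K
Invert ΔT = ηγ̇²t_res/(ρcp) for γ̇: γ̇_max² = ΔT_a ρ cp / (η t_res) = 79.9·1019·1670 / (3757·127.652) = 283.51 s⁻²
γ̇_max = sqrt(283.51) = 16.8377 s⁻¹
Solve γ̇ = πDN/h for N: N_max = γ̇_max·h/(π·D) = 16.8377 × 0.00711 / (π × 0.1027) = 0.371051 rev/s = 22.263 rpm

value=22.26 rpm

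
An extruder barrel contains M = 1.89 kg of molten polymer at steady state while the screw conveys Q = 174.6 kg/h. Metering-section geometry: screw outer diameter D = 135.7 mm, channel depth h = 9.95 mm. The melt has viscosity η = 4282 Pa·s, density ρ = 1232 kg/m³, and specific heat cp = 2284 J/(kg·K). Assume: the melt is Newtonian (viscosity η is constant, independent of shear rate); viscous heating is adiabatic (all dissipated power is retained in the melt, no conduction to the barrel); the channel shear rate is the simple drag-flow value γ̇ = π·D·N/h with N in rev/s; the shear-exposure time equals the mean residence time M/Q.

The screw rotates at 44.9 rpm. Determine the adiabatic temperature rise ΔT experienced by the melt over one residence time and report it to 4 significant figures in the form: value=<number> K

value=60.96 K

Throughput in SI: Q_s = 174.6 kg/h ÷ 3600 s/h = 0.0485 kg/s
t_res = M / Q_s = 1.89 ÷ 0.0485 = 38.9691 s
Convert to SI: D = 0.1357 m, h = 0.00995 m, N = 44.9/60 = 0.748333 rev/s
γ̇ = π·D·N / h = π · 0.1357 · 0.748333 / 0.00995 = 32.0628 s⁻¹
ΔT = η·γ̇²·t_res / (ρ·cp) = 4282 · (32.0628)² · 38.9691 / (1232 · 2284) = 60.9626 K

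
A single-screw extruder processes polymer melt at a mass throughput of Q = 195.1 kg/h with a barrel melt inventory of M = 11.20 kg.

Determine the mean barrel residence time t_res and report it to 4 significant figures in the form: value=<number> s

value=206.7 s

Throughput in SI: Q_s = 195.1 kg/h ÷ 3600 s/h = 0.0541944 kg/s
t_res = M / Q_s = 11.20 ÷ 0.0541944 = 206.663 s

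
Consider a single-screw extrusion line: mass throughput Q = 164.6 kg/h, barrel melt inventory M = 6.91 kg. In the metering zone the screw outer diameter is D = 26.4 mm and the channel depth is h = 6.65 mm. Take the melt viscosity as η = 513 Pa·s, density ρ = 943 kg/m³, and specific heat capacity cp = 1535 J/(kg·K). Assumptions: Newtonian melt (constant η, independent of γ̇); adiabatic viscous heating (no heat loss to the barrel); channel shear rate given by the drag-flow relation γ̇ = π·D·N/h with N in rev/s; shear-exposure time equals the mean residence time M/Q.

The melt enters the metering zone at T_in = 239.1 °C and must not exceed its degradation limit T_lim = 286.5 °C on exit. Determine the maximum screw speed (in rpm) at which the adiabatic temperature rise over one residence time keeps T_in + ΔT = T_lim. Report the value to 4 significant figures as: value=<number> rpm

value=143.1 rpm

Q_s = Q / 3600 = 164.6 / 3600 = 0.0457222 kg/s
t_res = M / Q_s = 6.91 / 0.0457222 = 151.13 s
D = 26.4 mm = 0.0264 m;  h = 6.65 mm = 0.00665 m
ΔT_a = T_lim − T_in = 286.5 − 239.1 = 47.4 K
γ̇_max² = ΔT_a·ρ·cp / (η·t_res) = [47.4 × 943 × 1535] / [513 × 151.13] = 884.974 s⁻²
γ̇_max = sqrt(884.974) = 29.7485 s⁻¹
N_max = γ̇_max h / (πD) = 29.7485·0.00665/(π·0.0264) = 2.38525 rev/s → ×60 = 143.115 rpm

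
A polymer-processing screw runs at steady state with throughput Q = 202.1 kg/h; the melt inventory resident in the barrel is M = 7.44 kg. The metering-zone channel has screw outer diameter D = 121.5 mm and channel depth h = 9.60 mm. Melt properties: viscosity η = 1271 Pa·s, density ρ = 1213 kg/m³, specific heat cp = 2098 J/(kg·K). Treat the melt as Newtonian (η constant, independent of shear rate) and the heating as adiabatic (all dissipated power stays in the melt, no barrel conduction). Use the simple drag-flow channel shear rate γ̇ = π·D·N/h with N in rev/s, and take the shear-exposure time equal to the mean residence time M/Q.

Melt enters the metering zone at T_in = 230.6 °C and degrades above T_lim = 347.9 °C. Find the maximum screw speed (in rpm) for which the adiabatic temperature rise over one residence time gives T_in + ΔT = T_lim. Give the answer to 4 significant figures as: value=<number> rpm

Convert throughput: Q = 202.1 kg/h = 202.1/3600 = 0.0561389 kg/s
t_res = M / Q_s = 7.44 ÷ 0.0561389 = 132.528 s
D = 121.5 mm = 0.1215 m;  h = 9.60 mm = 0.0096 m
ΔT_a = T_lim − T_in = 347.9 °C − 230.6 °C = 117.3 K
Invert ΔT = ηγ̇²t_res/(ρcp) for γ̇: γ̇_max² = ΔT_a ρ cp / (η t_res) = 117.3·1213·2098 / (1271·132.528) = 1772.19 s⁻²
γ̇_max = sqrt(1772.19) = 42.0974 s⁻¹
N_max = γ̇_max h / (πD) = 42.0974·0.0096/(π·0.1215) = 1.05877 rev/s → ×60 = 63.5259 rpm

value=63.53 rpm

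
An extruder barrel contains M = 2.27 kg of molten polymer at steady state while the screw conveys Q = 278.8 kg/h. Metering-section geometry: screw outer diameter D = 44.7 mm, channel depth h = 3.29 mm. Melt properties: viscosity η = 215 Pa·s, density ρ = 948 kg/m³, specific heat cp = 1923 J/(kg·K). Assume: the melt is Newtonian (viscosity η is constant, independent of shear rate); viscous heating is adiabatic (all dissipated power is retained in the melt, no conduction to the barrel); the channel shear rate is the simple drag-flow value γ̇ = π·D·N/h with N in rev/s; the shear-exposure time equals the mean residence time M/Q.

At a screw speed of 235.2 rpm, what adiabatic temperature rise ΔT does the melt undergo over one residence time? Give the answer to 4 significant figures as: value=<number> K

Convert throughput: Q = 278.8 kg/h = 278.8/3600 = 0.0774444 kg/s
t_res = M / Q_s = 2.27 ÷ 0.0774444 = 29.3113 s
Convert to SI: D = 0.0447 m, h = 0.00329 m, N = 235.2/60 = 3.92 rev/s
Shear rate: γ̇ = πDN/h = π·0.0447·3.92/0.00329 = 167.32 s⁻¹
ΔT = η·γ̇²·t_res/(ρ·cp) = [215 × 167.32² × 29.3113] / [948 × 1923] = 96.7791 K

value=96.78 K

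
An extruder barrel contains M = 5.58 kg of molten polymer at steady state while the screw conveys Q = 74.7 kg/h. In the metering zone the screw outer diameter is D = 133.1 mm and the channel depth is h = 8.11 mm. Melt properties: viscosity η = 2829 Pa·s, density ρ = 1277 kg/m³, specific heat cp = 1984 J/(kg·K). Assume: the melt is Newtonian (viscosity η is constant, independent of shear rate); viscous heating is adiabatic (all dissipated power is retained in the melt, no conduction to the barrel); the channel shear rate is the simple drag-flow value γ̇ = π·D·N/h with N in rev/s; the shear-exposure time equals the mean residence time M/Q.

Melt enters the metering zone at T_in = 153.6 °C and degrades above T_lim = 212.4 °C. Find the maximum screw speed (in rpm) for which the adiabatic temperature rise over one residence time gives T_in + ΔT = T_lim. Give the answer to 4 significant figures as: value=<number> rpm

Throughput in SI: Q_s = 74.7 kg/h ÷ 3600 s/h = 0.02075 kg/s
Mean residence time: t_res = M/Q_s = 5.58 kg / 0.02075 kg/s = 268.916 s
Geometry in SI: D = 133.1 mm → 0.1331 m, h = 8.11 mm → 0.00811 m
Allowable rise: ΔT_a = T_lim − T_in = 212.4 − 153.6 = 58.8 K
γ̇_max² = ΔT_a·ρ·cp/(η·t_res) = 58.8·1277·1984/(2829·268.916) = 195.822 s⁻²
γ̇_max = sqrt(195.822) = 13.9936 s⁻¹
N_max = γ̇_max·h / (π·D) = 13.9936 · 0.00811 / (π · 0.1331) = 0.271408 rev/s = 16.2845 rpm

value=16.28 rpm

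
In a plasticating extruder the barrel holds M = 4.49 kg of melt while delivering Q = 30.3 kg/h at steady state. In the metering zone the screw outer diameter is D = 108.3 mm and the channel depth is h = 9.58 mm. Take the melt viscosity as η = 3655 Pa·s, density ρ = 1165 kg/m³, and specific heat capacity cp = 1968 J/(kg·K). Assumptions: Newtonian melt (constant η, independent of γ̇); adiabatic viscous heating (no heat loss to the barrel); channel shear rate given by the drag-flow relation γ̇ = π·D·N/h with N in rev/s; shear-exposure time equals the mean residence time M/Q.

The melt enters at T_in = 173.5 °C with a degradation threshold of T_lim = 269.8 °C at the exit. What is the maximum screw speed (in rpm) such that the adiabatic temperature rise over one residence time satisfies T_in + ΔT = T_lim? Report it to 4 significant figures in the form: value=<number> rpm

Q_s = Q / 3600 = 30.3 / 3600 = 0.00841667 kg/s
t_res = M / Q_s = 4.49 / 0.00841667 = 533.465 s
D = 108.3 mm = 0.1083 m;  h = 9.58 mm = 0.00958 m
ΔT_a = T_lim − T_in = 269.8 °C − 173.5 °C = 96.3 K
γ̇_max² = ΔT_a·ρ·cp/(η·t_res) = 96.3·1165·1968/(3655·533.465) = 113.236 s⁻²
γ̇_max = sqrt(113.236) = 10.6412 s⁻¹
Solve γ̇ = πDN/h for N: N_max = γ̇_max·h/(π·D) = 10.6412 × 0.00958 / (π × 0.1083) = 0.299626 rev/s = 17.9775 rpm

value=17.98 rpm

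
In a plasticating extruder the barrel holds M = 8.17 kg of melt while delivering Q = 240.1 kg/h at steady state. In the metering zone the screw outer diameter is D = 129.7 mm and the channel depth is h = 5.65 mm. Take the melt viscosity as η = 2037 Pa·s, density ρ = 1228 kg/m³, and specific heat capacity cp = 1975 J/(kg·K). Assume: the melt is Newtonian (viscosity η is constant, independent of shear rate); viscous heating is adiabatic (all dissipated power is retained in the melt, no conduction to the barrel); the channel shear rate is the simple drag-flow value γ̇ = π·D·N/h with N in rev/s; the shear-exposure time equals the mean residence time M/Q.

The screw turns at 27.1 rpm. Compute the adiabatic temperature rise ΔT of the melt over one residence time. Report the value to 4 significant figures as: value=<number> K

Throughput in SI: Q_s = 240.1 kg/h ÷ 3600 s/h = 0.0666944 kg/s
t_res = M / Q_s = 8.17 ÷ 0.0666944 = 122.499 s
D = 129.7 mm = 0.1297 m;  h = 5.65 mm = 0.00565 m;  N = 27.1 rpm / 60 = 0.451667 rev/s
Shear rate: γ̇ = πDN/h = π·0.1297·0.451667/0.00565 = 32.5731 s⁻¹
ΔT = η·γ̇²·t_res / (ρ·cp) = 2037 · (32.5731)² · 122.499 / (1228 · 1975) = 109.163 K

value=109.2 K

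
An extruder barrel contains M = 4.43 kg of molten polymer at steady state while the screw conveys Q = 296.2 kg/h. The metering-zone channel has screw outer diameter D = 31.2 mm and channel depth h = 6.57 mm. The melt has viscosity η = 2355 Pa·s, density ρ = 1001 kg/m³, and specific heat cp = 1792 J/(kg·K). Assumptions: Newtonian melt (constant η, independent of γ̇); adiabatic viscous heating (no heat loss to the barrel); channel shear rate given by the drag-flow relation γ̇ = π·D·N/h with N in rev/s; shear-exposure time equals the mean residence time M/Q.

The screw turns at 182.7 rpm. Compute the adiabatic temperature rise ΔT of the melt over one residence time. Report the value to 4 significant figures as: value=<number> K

Throughput in SI: Q_s = 296.2 kg/h ÷ 3600 s/h = 0.0822778 kg/s
Mean residence time: t_res = M/Q_s = 4.43 kg / 0.0822778 kg/s = 53.842 s
D = 31.2 mm = 0.0312 m;  h = 6.57 mm = 0.00657 m;  N = 182.7 rpm / 60 = 3.045 rev/s
γ̇ = π·D·N / h = π · 0.0312 · 3.045 / 0.00657 = 45.4283 s⁻¹
ΔT = η·γ̇²·t_res / (ρ·cp) = 2355 · (45.4283)² · 53.842 / (1001 · 1792) = 145.879 K

value=145.9 K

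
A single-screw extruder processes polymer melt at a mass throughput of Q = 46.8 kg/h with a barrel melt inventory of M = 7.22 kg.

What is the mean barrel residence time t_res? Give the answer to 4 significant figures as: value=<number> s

Q_s = Q / 3600 = 46.8 / 3600 = 0.013 kg/s
t_res = M / Q_s = 7.22 ÷ 0.013 = 555.385 s

value=555.4 s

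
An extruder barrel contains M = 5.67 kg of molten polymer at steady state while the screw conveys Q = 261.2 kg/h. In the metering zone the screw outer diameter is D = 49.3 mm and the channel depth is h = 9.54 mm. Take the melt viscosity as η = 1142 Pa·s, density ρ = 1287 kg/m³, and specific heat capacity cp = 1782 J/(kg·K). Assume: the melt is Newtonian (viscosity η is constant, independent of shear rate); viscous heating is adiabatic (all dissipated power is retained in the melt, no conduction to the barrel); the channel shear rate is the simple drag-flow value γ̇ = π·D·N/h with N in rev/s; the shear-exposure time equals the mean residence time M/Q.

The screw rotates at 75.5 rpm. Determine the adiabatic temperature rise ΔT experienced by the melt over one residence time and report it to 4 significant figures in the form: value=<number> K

value=16.24 K

Convert throughput: Q = 261.2 kg/h = 261.2/3600 = 0.0725556 kg/s
Mean residence time: t_res = M/Q_s = 5.67 kg / 0.0725556 kg/s = 78.147 s
Geometry in metres: D = 49.3 mm → 0.0493 m, h = 9.54 mm → 0.00954 m; screw speed N = 75.5 rpm = 1.25833 rev/s
γ̇ = π D N / h = (π)(0.0493)(1.25833) / 0.00954 = 20.4289 s⁻¹
ΔT = η·γ̇²·t_res/(ρ·cp) = [1142 × 20.4289² × 78.147] / [1287 × 1782] = 16.2398 K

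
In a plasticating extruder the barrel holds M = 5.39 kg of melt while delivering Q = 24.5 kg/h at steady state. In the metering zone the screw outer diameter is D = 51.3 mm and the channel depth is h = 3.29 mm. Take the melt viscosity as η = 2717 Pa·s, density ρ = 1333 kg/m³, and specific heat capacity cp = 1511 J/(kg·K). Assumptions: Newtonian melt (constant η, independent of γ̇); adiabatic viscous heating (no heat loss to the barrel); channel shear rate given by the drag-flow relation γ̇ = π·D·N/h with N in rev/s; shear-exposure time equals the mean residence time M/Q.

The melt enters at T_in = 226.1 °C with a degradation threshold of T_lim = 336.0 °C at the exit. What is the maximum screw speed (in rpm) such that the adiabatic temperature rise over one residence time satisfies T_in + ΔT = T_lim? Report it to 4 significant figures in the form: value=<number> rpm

Q_s = Q / 3600 = 24.5 / 3600 = 0.00680556 kg/s
t_res = M / Q_s = 5.39 ÷ 0.00680556 = 792 s
Geometry in SI: D = 51.3 mm → 0.0513 m, h = 3.29 mm → 0.00329 m
Allowable rise: ΔT_a = T_lim − T_in = 336.0 − 226.1 = 109.9 K
Invert ΔT = ηγ̇²t_res/(ρcp) for γ̇: γ̇_max² = ΔT_a ρ cp / (η t_res) = 109.9·1333·1511 / (2717·792) = 102.867 s⁻²
γ̇_max = sqrt(102.867) = 10.1424 s⁻¹
Solve γ̇ = πDN/h for N: N_max = γ̇_max·h/(π·D) = 10.1424 × 0.00329 / (π × 0.0513) = 0.207046 rev/s = 12.4228 rpm

value=12.42 rpm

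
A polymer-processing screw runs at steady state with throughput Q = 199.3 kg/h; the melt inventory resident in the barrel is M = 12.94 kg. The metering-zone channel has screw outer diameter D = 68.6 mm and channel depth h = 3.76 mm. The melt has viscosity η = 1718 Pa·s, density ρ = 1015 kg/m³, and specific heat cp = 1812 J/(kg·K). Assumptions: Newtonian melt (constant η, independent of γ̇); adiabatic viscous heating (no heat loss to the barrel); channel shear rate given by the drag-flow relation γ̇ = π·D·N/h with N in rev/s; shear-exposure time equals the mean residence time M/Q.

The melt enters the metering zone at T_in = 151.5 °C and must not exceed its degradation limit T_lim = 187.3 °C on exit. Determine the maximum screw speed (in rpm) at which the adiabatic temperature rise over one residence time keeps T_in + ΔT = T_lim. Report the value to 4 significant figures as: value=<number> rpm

Q_s = Q / 3600 = 199.3 / 3600 = 0.0553611 kg/s
Mean residence time: t_res = M/Q_s = 12.94 kg / 0.0553611 kg/s = 233.738 s
Convert to metres: D = 0.0686 m, h = 0.00376 m
Allowable rise: ΔT_a = T_lim − T_in = 187.3 − 151.5 = 35.8 K
Invert ΔT = ηγ̇²t_res/(ρcp) for γ̇: γ̇_max² = ΔT_a ρ cp / (η t_res) = 35.8·1015·1812 / (1718·233.738) = 163.966 s⁻²
Take the square root: γ̇_max = √(163.966) = 12.8049 s⁻¹
N_max = γ̇_max·h / (π·D) = 12.8049 · 0.00376 / (π · 0.0686) = 0.223404 rev/s = 13.4042 rpm

value=13.40 rpm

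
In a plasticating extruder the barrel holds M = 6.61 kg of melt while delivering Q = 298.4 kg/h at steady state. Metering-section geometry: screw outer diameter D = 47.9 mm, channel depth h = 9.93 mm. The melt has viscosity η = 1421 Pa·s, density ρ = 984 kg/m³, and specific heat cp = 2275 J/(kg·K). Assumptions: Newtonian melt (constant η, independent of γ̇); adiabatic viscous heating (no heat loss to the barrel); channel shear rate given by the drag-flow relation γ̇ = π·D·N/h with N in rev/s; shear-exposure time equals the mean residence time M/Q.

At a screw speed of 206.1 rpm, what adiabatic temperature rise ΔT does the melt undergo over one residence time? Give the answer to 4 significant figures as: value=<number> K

Q_s = Q / 3600 = 298.4 / 3600 = 0.0828889 kg/s
t_res = M / Q_s = 6.61 / 0.0828889 = 79.7453 s
Geometry in metres: D = 47.9 mm → 0.0479 m, h = 9.93 mm → 0.00993 m; screw speed N = 206.1 rpm = 3.435 rev/s
γ̇ = π·D·N / h = π · 0.0479 · 3.435 / 0.00993 = 52.0551 s⁻¹
Adiabatic rise: ΔT = η γ̇² t_res / (ρ cp) = 1421·(52.0551)²·79.7453 / (984·2275) = 137.167 K

value=137.2 K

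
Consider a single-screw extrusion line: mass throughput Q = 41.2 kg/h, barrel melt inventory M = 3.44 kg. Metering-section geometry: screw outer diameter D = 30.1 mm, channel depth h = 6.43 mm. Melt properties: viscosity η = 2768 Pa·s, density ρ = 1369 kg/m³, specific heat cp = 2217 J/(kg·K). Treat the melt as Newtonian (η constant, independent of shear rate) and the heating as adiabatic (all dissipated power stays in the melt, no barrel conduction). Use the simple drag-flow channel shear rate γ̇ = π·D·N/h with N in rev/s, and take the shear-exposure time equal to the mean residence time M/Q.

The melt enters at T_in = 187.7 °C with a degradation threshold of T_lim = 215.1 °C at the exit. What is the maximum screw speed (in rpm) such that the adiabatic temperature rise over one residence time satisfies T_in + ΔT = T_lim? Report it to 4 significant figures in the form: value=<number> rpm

Convert throughput: Q = 41.2 kg/h = 41.2/3600 = 0.0114444 kg/s
t_res = M / Q_s = 3.44 / 0.0114444 = 300.583 s
Geometry in SI: D = 30.1 mm → 0.0301 m, h = 6.43 mm → 0.00643 m
Allowable rise: ΔT_a = T_lim − T_in = 215.1 − 187.7 = 27.4 K
γ̇_max² = ΔT_a·ρ·cp/(η·t_res) = 27.4·1369·2217/(2768·300.583) = 99.9516 s⁻²
Take the square root: γ̇_max = √(99.9516) = 9.99758 s⁻¹
Solve γ̇ = πDN/h for N: N_max = γ̇_max·h/(π·D) = 9.99758 × 0.00643 / (π × 0.0301) = 0.679813 rev/s = 40.7888 rpm

value=40.79 rpm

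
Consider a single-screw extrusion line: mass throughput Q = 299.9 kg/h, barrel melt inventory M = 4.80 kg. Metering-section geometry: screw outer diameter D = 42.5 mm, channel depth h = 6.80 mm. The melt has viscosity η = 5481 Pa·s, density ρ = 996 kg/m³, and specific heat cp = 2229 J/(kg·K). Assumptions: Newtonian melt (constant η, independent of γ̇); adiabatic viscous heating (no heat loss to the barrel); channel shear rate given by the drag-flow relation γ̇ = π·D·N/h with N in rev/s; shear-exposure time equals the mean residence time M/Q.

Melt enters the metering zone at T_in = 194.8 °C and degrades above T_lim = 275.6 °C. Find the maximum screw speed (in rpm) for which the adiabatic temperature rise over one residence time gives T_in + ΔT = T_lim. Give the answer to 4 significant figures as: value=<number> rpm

Throughput in SI: Q_s = 299.9 kg/h ÷ 3600 s/h = 0.0833056 kg/s
Mean residence time: t_res = M/Q_s = 4.80 kg / 0.0833056 kg/s = 57.6192 s
Geometry in SI: D = 42.5 mm → 0.0425 m, h = 6.80 mm → 0.0068 m
Allowable rise: ΔT_a = T_lim − T_in = 275.6 − 194.8 = 80.8 K
Invert ΔT = ηγ̇²t_res/(ρcp) for γ̇: γ̇_max² = ΔT_a ρ cp / (η t_res) = 80.8·996·2229 / (5481·57.6192) = 568.007 s⁻²
Take the square root: γ̇_max = √(568.007) = 23.8329 s⁻¹
Solve γ̇ = πDN/h for N: N_max = γ̇_max·h/(π·D) = 23.8329 × 0.0068 / (π × 0.0425) = 1.2138 rev/s = 72.828 rpm

value=72.83 rpm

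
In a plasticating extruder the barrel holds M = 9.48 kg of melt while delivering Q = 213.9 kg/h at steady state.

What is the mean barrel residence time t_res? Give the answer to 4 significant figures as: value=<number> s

Convert throughput: Q = 213.9 kg/h = 213.9/3600 = 0.0594167 kg/s
t_res = M / Q_s = 9.48 ÷ 0.0594167 = 159.551 s

value=159.6 s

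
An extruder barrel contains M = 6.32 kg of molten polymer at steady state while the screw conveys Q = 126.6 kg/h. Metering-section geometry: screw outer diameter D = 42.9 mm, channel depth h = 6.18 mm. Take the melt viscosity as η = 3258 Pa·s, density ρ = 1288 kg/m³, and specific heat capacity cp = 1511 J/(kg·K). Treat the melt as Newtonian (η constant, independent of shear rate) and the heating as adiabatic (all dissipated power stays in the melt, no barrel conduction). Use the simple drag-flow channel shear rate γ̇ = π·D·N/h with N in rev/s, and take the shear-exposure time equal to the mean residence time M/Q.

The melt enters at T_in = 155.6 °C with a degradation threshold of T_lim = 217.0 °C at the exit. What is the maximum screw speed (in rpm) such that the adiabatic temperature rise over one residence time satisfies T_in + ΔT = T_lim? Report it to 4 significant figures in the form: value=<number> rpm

Throughput in SI: Q_s = 126.6 kg/h ÷ 3600 s/h = 0.0351667 kg/s
t_res = M / Q_s = 6.32 ÷ 0.0351667 = 179.716 s
Geometry in SI: D = 42.9 mm → 0.0429 m, h = 6.18 mm → 0.00618 m
ΔT_a = T_lim − T_in = 217.0 °C − 155.6 °C = 61.4 K
γ̇_max² = ΔT_a·ρ·cp / (η·t_res) = [61.4 × 1288 × 1511] / [3258 × 179.716] = 204.085 s⁻²
Take the square root: γ̇_max = √(204.085) = 14.2858 s⁻¹
N_max = γ̇_max h / (πD) = 14.2858·0.00618/(π·0.0429) = 0.655069 rev/s → ×60 = 39.3042 rpm

value=39.30 rpm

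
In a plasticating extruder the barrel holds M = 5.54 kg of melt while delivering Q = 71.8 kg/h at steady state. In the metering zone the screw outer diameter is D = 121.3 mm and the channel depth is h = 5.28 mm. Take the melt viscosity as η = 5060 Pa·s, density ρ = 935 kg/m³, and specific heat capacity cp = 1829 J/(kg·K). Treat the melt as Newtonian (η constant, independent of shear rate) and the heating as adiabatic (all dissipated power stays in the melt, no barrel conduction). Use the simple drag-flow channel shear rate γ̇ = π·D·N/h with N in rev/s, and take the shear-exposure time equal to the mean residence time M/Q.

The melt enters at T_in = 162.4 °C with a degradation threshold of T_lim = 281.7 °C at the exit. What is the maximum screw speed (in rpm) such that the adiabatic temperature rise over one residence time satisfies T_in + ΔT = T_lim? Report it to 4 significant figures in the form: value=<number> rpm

Q_s = Q / 3600 = 71.8 / 3600 = 0.0199444 kg/s
Mean residence time: t_res = M/Q_s = 5.54 kg / 0.0199444 kg/s = 277.772 s
Convert to metres: D = 0.1213 m, h = 0.00528 m
ΔT_a = T_lim − T_in = 281.7 °C − 162.4 °C = 119.3 K
γ̇_max² = ΔT_a·ρ·cp / (η·t_res) = [119.3 × 935 × 1829] / [5060 × 277.772] = 145.153 s⁻²
γ̇_max = √145.153 = 12.048 s⁻¹
N_max = γ̇_max·h / (π·D) = 12.048 · 0.00528 / (π · 0.1213) = 0.166931 rev/s = 10.0159 rpm

value=10.02 rpm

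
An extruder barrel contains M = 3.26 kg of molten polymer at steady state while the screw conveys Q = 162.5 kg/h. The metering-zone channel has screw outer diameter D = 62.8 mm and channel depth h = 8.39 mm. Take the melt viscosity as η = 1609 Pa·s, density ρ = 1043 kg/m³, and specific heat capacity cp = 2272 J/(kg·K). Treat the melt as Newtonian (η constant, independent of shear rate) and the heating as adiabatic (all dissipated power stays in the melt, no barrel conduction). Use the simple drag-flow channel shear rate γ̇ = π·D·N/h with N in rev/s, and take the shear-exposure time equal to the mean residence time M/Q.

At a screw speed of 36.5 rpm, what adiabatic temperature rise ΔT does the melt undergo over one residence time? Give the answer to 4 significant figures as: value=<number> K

Q_s = Q / 3600 = 162.5 / 3600 = 0.0451389 kg/s
Mean residence time: t_res = M/Q_s = 3.26 kg / 0.0451389 kg/s = 72.2215 s
Convert to SI: D = 0.0628 m, h = 0.00839 m, N = 36.5/60 = 0.608333 rev/s
Shear rate: γ̇ = πDN/h = π·0.0628·0.608333/0.00839 = 14.305 s⁻¹
ΔT = η·γ̇²·t_res / (ρ·cp) = 1609 · (14.305)² · 72.2215 / (1043 · 2272) = 10.0348 K

value=10.03 K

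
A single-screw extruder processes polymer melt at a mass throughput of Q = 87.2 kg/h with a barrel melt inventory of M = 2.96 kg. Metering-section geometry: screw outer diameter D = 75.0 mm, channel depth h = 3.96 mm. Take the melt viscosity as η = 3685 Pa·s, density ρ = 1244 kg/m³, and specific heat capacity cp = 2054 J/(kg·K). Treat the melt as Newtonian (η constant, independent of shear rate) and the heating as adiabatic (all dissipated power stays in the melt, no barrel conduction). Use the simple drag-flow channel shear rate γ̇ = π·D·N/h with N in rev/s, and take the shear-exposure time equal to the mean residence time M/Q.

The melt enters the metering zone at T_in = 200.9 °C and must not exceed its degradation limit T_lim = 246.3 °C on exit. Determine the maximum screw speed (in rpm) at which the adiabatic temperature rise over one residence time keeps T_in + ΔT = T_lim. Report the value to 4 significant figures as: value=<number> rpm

Throughput in SI: Q_s = 87.2 kg/h ÷ 3600 s/h = 0.0242222 kg/s
Mean residence time: t_res = M/Q_s = 2.96 kg / 0.0242222 kg/s = 122.202 s
Convert to metres: D = 0.075 m, h = 0.00396 m
Allowable rise: ΔT_a = T_lim − T_in = 246.3 − 200.9 = 45.4 K
γ̇_max² = ΔT_a·ρ·cp / (η·t_res) = [45.4 × 1244 × 2054] / [3685 × 122.202] = 257.609 s⁻²
γ̇_max = sqrt(257.609) = 16.0502 s⁻¹
N_max = γ̇_max·h / (π·D) = 16.0502 · 0.00396 / (π · 0.075) = 0.269752 rev/s = 16.1851 rpm

value=16.19 rpm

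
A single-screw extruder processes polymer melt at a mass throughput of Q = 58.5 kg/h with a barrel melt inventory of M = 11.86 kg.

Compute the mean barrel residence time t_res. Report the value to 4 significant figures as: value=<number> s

value=729.8 s

Convert throughput: Q = 58.5 kg/h = 58.5/3600 = 0.01625 kg/s
Mean residence time: t_res = M/Q_s = 11.86 kg / 0.01625 kg/s = 729.846 s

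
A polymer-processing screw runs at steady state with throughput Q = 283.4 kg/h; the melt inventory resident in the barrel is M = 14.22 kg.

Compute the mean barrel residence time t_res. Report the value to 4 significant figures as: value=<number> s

Convert throughput: Q = 283.4 kg/h = 283.4/3600 = 0.0787222 kg/s
t_res = M / Q_s = 14.22 / 0.0787222 = 180.635 s

value=180.6 s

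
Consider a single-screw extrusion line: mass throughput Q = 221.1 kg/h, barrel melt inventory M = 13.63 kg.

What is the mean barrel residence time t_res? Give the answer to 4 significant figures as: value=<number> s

Convert throughput: Q = 221.1 kg/h = 221.1/3600 = 0.0614167 kg/s
t_res = M / Q_s = 13.63 ÷ 0.0614167 = 221.927 s

value=221.9 s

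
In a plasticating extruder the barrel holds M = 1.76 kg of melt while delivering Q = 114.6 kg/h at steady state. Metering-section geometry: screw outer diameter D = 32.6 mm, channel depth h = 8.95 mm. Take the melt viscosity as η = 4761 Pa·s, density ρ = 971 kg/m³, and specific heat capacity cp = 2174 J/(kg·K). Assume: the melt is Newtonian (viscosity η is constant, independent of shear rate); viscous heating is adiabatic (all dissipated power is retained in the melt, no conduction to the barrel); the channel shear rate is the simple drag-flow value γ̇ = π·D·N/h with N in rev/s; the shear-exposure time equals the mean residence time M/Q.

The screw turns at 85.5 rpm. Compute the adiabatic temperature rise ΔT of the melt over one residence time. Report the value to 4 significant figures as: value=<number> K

Throughput in SI: Q_s = 114.6 kg/h ÷ 3600 s/h = 0.0318333 kg/s
t_res = M / Q_s = 1.76 ÷ 0.0318333 = 55.288 s
Convert to SI: D = 0.0326 m, h = 0.00895 m, N = 85.5/60 = 1.425 rev/s
Shear rate: γ̇ = πDN/h = π·0.0326·1.425/0.00895 = 16.3064 s⁻¹
Adiabatic rise: ΔT = η γ̇² t_res / (ρ cp) = 4761·(16.3064)²·55.288 / (971·2174) = 33.1565 K

value=33.16 K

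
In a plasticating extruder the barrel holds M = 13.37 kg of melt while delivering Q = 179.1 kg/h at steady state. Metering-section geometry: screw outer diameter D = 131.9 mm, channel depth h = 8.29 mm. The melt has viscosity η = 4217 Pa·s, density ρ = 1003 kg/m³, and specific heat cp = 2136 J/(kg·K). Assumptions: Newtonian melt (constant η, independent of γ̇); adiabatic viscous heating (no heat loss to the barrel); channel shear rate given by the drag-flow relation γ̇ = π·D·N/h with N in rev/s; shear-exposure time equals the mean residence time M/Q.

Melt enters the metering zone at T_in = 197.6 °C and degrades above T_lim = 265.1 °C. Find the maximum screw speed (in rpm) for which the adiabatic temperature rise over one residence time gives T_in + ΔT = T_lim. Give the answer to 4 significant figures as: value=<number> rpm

Q_s = Q / 3600 = 179.1 / 3600 = 0.04975 kg/s
t_res = M / Q_s = 13.37 / 0.04975 = 268.744 s
Geometry in SI: D = 131.9 mm → 0.1319 m, h = 8.29 mm → 0.00829 m
Allowable rise: ΔT_a = T_lim − T_in = 265.1 − 197.6 = 67.5 K
γ̇_max² = ΔT_a·ρ·cp/(η·t_res) = 67.5·1003·2136/(4217·268.744) = 127.604 s⁻²
γ̇_max = √127.604 = 11.2962 s⁻¹
N_max = γ̇_max·h / (π·D) = 11.2962 · 0.00829 / (π · 0.1319) = 0.225991 rev/s = 13.5595 rpm

value=13.56 rpm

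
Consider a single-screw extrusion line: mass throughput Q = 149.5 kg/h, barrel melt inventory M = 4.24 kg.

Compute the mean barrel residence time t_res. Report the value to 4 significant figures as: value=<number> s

value=102.1 s

Convert throughput: Q = 149.5 kg/h = 149.5/3600 = 0.0415278 kg/s
t_res = M / Q_s = 4.24 ÷ 0.0415278 = 102.1 s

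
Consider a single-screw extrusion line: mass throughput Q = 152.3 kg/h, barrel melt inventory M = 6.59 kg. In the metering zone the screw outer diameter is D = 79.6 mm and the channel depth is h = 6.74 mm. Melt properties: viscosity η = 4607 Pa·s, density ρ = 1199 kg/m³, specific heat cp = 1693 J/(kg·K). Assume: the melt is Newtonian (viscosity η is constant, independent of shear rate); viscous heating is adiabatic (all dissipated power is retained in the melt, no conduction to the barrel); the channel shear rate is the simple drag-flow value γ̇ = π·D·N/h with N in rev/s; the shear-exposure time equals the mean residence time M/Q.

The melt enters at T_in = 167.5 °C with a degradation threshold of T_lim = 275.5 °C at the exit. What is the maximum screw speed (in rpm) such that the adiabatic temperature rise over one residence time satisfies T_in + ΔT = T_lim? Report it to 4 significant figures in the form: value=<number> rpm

Throughput in SI: Q_s = 152.3 kg/h ÷ 3600 s/h = 0.0423056 kg/s
t_res = M / Q_s = 6.59 ÷ 0.0423056 = 155.772 s
Geometry in SI: D = 79.6 mm → 0.0796 m, h = 6.74 mm → 0.00674 m
ΔT_a = T_lim − T_in = 275.5 − 167.5 = 108 K
γ̇_max² = ΔT_a·ρ·cp / (η·t_res) = [108 × 1199 × 1693] / [4607 × 155.772] = 305.488 s⁻²
γ̇_max = √305.488 = 17.4782 s⁻¹
Solve γ̇ = πDN/h for N: N_max = γ̇_max·h/(π·D) = 17.4782 × 0.00674 / (π × 0.0796) = 0.471079 rev/s = 28.2647 rpm

value=28.26 rpm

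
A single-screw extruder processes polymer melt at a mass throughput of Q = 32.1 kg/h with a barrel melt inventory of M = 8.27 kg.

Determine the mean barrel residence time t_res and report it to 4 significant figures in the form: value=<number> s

Q_s = Q / 3600 = 32.1 / 3600 = 0.00891667 kg/s
Mean residence time: t_res = M/Q_s = 8.27 kg / 0.00891667 kg/s = 927.477 s

value=927.5 s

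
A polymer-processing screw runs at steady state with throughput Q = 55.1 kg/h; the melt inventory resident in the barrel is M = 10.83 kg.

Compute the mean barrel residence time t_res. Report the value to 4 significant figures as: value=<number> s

value=707.6 s

Q_s = Q / 3600 = 55.1 / 3600 = 0.0153056 kg/s
t_res = M / Q_s = 10.83 ÷ 0.0153056 = 707.586 s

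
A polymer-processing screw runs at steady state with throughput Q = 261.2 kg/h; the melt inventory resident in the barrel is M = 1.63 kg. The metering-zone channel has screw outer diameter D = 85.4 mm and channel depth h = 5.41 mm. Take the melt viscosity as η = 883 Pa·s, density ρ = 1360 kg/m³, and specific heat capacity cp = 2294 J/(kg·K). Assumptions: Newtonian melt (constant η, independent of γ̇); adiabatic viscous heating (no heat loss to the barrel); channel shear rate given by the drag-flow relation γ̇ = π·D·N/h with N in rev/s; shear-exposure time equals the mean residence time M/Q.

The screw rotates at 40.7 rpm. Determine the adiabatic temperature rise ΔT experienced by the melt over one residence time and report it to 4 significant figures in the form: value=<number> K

Q_s = Q / 3600 = 261.2 / 3600 = 0.0725556 kg/s
t_res = M / Q_s = 1.63 / 0.0725556 = 22.4655 s
Geometry in metres: D = 85.4 mm → 0.0854 m, h = 5.41 mm → 0.00541 m; screw speed N = 40.7 rpm = 0.678333 rev/s
Shear rate: γ̇ = πDN/h = π·0.0854·0.678333/0.00541 = 33.6398 s⁻¹
ΔT = η·γ̇²·t_res / (ρ·cp) = 883 · (33.6398)² · 22.4655 / (1360 · 2294) = 7.19536 K

value=7.195 K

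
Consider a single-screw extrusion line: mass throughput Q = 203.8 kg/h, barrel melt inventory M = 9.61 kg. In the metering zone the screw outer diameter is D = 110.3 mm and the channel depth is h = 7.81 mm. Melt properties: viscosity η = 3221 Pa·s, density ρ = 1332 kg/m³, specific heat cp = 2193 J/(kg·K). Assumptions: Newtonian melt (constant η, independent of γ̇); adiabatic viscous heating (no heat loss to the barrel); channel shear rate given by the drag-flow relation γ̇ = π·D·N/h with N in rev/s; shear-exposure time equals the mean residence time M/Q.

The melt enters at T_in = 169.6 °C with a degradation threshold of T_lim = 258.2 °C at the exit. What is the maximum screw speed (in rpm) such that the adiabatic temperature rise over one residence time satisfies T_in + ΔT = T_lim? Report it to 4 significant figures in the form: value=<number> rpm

value=29.42 rpm

Throughput in SI: Q_s = 203.8 kg/h ÷ 3600 s/h = 0.0566111 kg/s
t_res = M / Q_s = 9.61 ÷ 0.0566111 = 169.755 s
D = 110.3 mm = 0.1103 m;  h = 7.81 mm = 0.00781 m
Allowable rise: ΔT_a = T_lim − T_in = 258.2 − 169.6 = 88.6 K
γ̇_max² = ΔT_a·ρ·cp / (η·t_res) = [88.6 × 1332 × 2193] / [3221 × 169.755] = 473.33 s⁻²
γ̇_max = √473.33 = 21.7562 s⁻¹
Solve γ̇ = πDN/h for N: N_max = γ̇_max·h/(π·D) = 21.7562 × 0.00781 / (π × 0.1103) = 0.490352 rev/s = 29.4211 rpm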